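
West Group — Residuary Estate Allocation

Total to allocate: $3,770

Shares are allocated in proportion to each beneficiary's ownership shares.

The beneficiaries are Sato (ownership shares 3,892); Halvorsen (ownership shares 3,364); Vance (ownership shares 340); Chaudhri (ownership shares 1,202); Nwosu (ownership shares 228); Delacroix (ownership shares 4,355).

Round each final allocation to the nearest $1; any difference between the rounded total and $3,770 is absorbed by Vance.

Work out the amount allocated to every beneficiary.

Sato: $1,097 · Halvorsen: $948 · Vance: $95 · Chaudhri: $339 · Nwosu: $64 · Delacroix: $1,227

Ownership shares total: 13,381.
Proportional shares: Sato 3,892/13,381 × $3,770 = 1,096.54; Halvorsen 3,364/13,381 × $3,770 = 947.78; Vance 340/13,381 × $3,770 = 95.79; Chaudhri 1,202/13,381 × $3,770 = 338.65; Nwosu 228/13,381 × $3,770 = 64.24; Delacroix 4,355/13,381 × $3,770 = 1,226.99.
After rounding ($1): Sato $1,097; Halvorsen $948; Vance $96; Chaudhri $339; Nwosu $64; Delacroix $1,227. Sum = $3,771.
Difference $3,770 − $3,771 = −$1 applied to Vance: Vance becomes $95.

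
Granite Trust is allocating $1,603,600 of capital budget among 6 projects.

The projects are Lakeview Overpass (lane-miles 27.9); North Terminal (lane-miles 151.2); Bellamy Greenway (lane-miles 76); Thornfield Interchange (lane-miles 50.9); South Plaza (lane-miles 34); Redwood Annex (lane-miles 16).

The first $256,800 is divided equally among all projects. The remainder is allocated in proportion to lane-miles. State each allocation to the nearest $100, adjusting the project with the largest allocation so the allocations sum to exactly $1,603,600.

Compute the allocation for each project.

Equal tier: $256,800 ÷ 6 = $42,800 apiece.
Remainder $1,346,800 by lane-miles (total 356): Lakeview Overpass 105,549.78 → $105,500; North Terminal 572,011.69 → $572,000; Bellamy Greenway 287,519.10 → $287,500; Thornfield Interchange 192,562.13 → $192,600; South Plaza 128,626.97 → $128,600; Redwood Annex 60,530.34 → $60,500.
Rounding difference +$100 on remainder applied to North Terminal.
Totals: Lakeview Overpass $42,800 + $105,500 = $148,300; North Terminal $42,800 + $572,100 = $614,900; Bellamy Greenway $42,800 + $287,500 = $330,300; Thornfield Interchange $42,800 + $192,600 = $235,400; South Plaza $42,800 + $128,600 = $171,400; Redwood Annex $42,800 + $60,500 = $103,300.

Lakeview Overpass: $148,300 · North Terminal: $614,900 · Bellamy Greenway: $330,300 · Thornfield Interchange: $235,400 · South Plaza: $171,400 · Redwood Annex: $103,300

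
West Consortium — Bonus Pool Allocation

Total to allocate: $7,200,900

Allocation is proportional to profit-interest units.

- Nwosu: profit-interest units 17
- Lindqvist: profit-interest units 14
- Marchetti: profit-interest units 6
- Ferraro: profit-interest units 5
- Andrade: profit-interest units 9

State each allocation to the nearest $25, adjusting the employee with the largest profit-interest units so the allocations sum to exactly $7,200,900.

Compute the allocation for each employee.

Sum of profit-interest units: 51.
Raw shares: Nwosu 17/51 × $7,200,900 = 2,400,300.00; Lindqvist 14/51 × $7,200,900 = 1,976,717.65; Marchetti 6/51 × $7,200,900 = 847,164.71; Ferraro 5/51 × $7,200,900 = 705,970.59; Andrade 9/51 × $7,200,900 = 1,270,747.06.
At nearest $25: Nwosu $2,400,300; Lindqvist $1,976,725; Marchetti $847,175; Ferraro $705,975; Andrade $1,270,750. Sum = $7,200,925.
Difference $7,200,900 − $7,200,925 = −$25 applied to largest profit-interest units (Nwosu): Nwosu becomes $2,400,275.

Nwosu: $2,400,275; Lindqvist: $1,976,725; Marchetti: $847,175; Ferraro: $705,975; Andrade: $1,270,750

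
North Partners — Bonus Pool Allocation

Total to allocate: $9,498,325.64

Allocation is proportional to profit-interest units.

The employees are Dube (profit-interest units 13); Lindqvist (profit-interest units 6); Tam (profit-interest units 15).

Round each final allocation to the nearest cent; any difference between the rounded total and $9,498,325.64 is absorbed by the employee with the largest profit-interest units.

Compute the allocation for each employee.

Dube: $3,631,712.74 | Lindqvist: $1,676,175.11 | Tam: $4,190,437.79

Combined profit-interest units = 13 + 6 + 15 = 34.
Raw shares: Dube 3,631,712.7447; Lindqvist 1,676,175.1129; Tam 4,190,437.7824.
After rounding (cent): Dube $3,631,712.74; Lindqvist $1,676,175.11; Tam $4,190,437.78. Sum = $9,498,325.63.
Difference $9,498,325.64 − $9,498,325.63 = +$0.01 applied to largest profit-interest units (Tam): Tam becomes $4,190,437.79.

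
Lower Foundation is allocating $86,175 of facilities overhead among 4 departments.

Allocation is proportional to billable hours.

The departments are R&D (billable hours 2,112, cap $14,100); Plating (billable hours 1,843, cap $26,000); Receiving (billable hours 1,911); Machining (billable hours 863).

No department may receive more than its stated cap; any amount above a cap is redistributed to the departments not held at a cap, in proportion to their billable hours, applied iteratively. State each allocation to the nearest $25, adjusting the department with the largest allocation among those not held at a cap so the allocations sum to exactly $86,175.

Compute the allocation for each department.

R&D: $14,100; Plating: $26,000; Receiving: $31,750; Machining: $14,325

Billable hours total: 6,729.
Unconstrained shares: R&D 27,047.35; Plating 23,602.40; Receiving 24,473.24; Machining 11,052.02.
Capped: R&D ($14,100); residual $72,075 reallocated over remaining billable hours 4,617.
Capped: Plating ($26,000); residual $46,075 reallocated over remaining billable hours 2,774.
Shares after redistribution: Receiving 31,740.92 → $31,750; Machining 14,334.08 → $14,325.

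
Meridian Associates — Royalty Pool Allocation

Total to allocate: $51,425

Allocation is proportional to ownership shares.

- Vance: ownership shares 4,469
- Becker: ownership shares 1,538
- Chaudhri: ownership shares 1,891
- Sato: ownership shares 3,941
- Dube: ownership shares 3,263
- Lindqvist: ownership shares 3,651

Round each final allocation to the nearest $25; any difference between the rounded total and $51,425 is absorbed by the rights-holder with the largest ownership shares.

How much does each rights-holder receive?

Vance: $12,275 · Becker: $4,225 · Chaudhri: $5,175 · Sato: $10,800 · Dube: $8,950 · Lindqvist: $10,000

Total ownership shares = 18,753.
Raw shares: Vance 4,469/18,753 × $51,425 = 12,255.02; Becker 1,538/18,753 × $51,425 = 4,217.55; Chaudhri 1,891/18,753 × $51,425 = 5,185.55; Sato 3,941/18,753 × $51,425 = 10,807.12; Dube 3,263/18,753 × $51,425 = 8,947.89; Lindqvist 3,651/18,753 × $51,425 = 10,011.87.
At nearest $25: Vance $12,250; Becker $4,225; Chaudhri $5,175; Sato $10,800; Dube $8,950; Lindqvist $10,000. Sum = $51,400.
Difference $51,425 − $51,400 = +$25 applied to largest ownership shares (Vance): Vance becomes $12,275.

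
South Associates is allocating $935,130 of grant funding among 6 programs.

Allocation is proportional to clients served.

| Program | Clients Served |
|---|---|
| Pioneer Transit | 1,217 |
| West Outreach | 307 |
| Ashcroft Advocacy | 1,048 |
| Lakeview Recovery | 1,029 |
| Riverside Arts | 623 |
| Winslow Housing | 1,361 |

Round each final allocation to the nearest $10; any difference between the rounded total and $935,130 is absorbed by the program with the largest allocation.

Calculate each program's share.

Clients served total: 5,585.
Raw shares: Pioneer Transit 1,217/5,585 × $935,130 = 203,769.60; West Outreach 307/5,585 × $935,130 = 51,402.85; Ashcroft Advocacy 1,048/5,585 × $935,130 = 175,472.92; Lakeview Recovery 1,029/5,585 × $935,130 = 172,291.63; Riverside Arts 623/5,585 × $935,130 = 104,312.62; Winslow Housing 1,361/5,585 × $935,130 = 227,880.38.
At nearest $10: Pioneer Transit $203,770; West Outreach $51,400; Ashcroft Advocacy $175,470; Lakeview Recovery $172,290; Riverside Arts $104,310; Winslow Housing $227,880. Sum = $935,120.
Difference $935,130 − $935,120 = +$10 applied to largest allocation (Winslow Housing): Winslow Housing becomes $227,890.

Pioneer Transit: $203,770; West Outreach: $51,400; Ashcroft Advocacy: $175,470; Lakeview Recovery: $172,290; Riverside Arts: $104,310; Winslow Housing: $227,890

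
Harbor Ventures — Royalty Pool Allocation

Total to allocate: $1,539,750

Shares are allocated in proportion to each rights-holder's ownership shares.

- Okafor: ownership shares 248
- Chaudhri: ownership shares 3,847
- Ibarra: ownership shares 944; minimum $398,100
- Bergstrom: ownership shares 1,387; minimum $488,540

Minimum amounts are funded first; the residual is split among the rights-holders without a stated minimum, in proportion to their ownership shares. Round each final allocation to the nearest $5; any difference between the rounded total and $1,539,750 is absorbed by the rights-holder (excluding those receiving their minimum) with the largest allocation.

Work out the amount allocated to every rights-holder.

Guaranteed amounts: Ibarra $398,100; Bergstrom $488,540. Balance $653,110.
Balance split over remaining ownership shares 4,095: Okafor 39,553.43 → $39,555; Chaudhri 613,556.57 → $613,555.

Okafor: $39,555 · Chaudhri: $613,555 · Ibarra: $398,100 · Bergstrom: $488,540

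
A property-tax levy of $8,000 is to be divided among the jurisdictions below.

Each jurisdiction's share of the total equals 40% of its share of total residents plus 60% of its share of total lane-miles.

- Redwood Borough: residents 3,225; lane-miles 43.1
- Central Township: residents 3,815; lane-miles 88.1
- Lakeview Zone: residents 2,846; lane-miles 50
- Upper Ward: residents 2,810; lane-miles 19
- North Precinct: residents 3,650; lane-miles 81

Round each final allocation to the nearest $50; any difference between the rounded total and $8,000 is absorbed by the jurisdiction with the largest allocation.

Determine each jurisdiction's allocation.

Totals — residents 16,346, lane-miles 281.2.
Blended shares (40% residents + 60% lane-miles): Redwood Borough 0.1709; Central Township 0.2813; Lakeview Zone 0.1763; Upper Ward 0.1093; North Precinct 0.2621.
Unrounded shares: Redwood Borough 1,367.05; Central Township 2,250.69; Lakeview Zone 1,410.64; Upper Ward 874.43; North Precinct 2,097.19.
Rounded to nearest $50: Redwood Borough $1,350; Central Township $2,250; Lakeview Zone $1,400; Upper Ward $850; North Precinct $2,100. Sum = $7,950.
Difference $8,000 − $7,950 = +$50 applied to largest allocation (Central Township): Central Township becomes $2,300.

Redwood Borough: $1,350; Central Township: $2,300; Lakeview Zone: $1,400; Upper Ward: $850; North Precinct: $2,100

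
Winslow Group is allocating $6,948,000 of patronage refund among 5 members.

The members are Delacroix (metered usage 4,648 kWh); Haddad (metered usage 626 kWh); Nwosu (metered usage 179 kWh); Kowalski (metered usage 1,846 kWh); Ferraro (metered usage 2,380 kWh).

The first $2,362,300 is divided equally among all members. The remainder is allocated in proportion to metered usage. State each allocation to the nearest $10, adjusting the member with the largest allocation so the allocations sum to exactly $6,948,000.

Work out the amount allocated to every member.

Delacroix: $2,674,580; Haddad: $769,050; Nwosu: $557,270; Kowalski: $1,347,050; Ferraro: $1,600,050

Equal tier: $2,362,300 ÷ 5 = $472,460 apiece.
Remainder $4,585,700 by metered usage (total 9,679): Delacroix 2,202,121.46 → $2,202,120; Haddad 296,585.21 → $296,590; Nwosu 84,806.31 → $84,810; Kowalski 874,594.71 → $874,590; Ferraro 1,127,592.31 → $1,127,590.
Totals: Delacroix $472,460 + $2,202,120 = $2,674,580; Haddad $472,460 + $296,590 = $769,050; Nwosu $472,460 + $84,810 = $557,270; Kowalski $472,460 + $874,590 = $1,347,050; Ferraro $472,460 + $1,127,590 = $1,600,050.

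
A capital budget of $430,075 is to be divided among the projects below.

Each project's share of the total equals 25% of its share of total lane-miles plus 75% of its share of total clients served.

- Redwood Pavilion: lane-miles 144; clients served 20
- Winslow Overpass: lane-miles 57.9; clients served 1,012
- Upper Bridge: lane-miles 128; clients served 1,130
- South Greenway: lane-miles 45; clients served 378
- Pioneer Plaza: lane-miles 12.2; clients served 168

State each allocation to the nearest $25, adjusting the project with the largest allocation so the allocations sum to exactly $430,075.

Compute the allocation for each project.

Redwood Pavilion: $42,375 · Winslow Overpass: $136,625 · Upper Bridge: $170,150 · South Greenway: $57,525 · Pioneer Plaza: $23,400

Totals — lane-miles 387.1, clients served 2,708.
Blended shares (25% lane-miles + 75% clients served): Redwood Pavilion 0.0985; Winslow Overpass 0.3177; Upper Bridge 0.3956; South Greenway 0.1338; Pioneer Plaza 0.0544.
Raw shares: Redwood Pavilion 42,378.89; Winslow Overpass 136,623.68; Upper Bridge 170,149.53; South Greenway 57,523.42; Pioneer Plaza 23,399.48.
Rounded to nearest $25: Redwood Pavilion $42,375; Winslow Overpass $136,625; Upper Bridge $170,150; South Greenway $57,525; Pioneer Plaza $23,400. Sum = $430,075.
Rounded total matches; no reconciliation needed.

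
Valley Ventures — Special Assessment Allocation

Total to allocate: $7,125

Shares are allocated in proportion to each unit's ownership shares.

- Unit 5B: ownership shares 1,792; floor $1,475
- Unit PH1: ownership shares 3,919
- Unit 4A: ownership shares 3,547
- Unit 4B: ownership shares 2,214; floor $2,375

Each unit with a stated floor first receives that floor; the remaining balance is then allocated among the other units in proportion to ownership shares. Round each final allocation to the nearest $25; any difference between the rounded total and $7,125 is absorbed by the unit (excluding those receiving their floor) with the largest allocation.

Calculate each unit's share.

Guaranteed amounts: Unit 5B $1,475; Unit 4B $2,375. Balance $3,275.
Balance split over remaining ownership shares 7,466: Unit PH1 1,719.09 → $1,725; Unit 4A 1,555.91 → $1,550.

Unit 5B: $1,475 · Unit PH1: $1,725 · Unit 4A: $1,550 · Unit 4B: $2,375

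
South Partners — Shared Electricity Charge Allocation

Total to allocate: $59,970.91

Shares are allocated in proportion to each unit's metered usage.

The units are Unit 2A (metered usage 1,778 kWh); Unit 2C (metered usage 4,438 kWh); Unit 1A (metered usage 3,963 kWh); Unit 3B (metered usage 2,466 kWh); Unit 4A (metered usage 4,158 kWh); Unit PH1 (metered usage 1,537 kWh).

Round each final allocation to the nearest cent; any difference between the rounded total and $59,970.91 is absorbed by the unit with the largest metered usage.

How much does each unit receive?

Unit 2A: $5,813.97 · Unit 2C: $14,512.04 · Unit 1A: $12,958.82 · Unit 3B: $8,063.70 · Unit 4A: $13,596.46 · Unit PH1: $5,025.92

Sum of metered usage: 1,778 + 4,438 + 3,963 + 2,466 + 4,158 + 1,537 = 18,340.
Pro-rata amounts: Unit 2A 5,813.9737; Unit 2C 14,512.0446; Unit 1A 12,958.8177; Unit 3B 8,063.7003; Unit 4A 13,596.4582; Unit PH1 5,025.9154.
At nearest cent: Unit 2A $5,813.97; Unit 2C $14,512.04; Unit 1A $12,958.82; Unit 3B $8,063.70; Unit 4A $13,596.46; Unit PH1 $5,025.92. Sum = $59,970.91.
Rounded total matches; no reconciliation needed.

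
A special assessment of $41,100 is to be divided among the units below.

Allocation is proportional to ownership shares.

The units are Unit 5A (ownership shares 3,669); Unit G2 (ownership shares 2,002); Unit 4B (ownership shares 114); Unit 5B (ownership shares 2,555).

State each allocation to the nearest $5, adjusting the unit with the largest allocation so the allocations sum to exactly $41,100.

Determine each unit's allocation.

Ownership shares total: 8,340.
Pro-rata amounts: Unit 5A 3,669/8,340 × $41,100 = 18,081.04; Unit G2 2,002/8,340 × $41,100 = 9,865.97; Unit 4B 114/8,340 × $41,100 = 561.80; Unit 5B 2,555/8,340 × $41,100 = 12,591.19.
After rounding ($5): Unit 5A $18,080; Unit G2 $9,865; Unit 4B $560; Unit 5B $12,590. Sum = $41,095.
Difference $41,100 − $41,095 = +$5 applied to largest allocation (Unit 5A): Unit 5A becomes $18,085.

Unit 5A: $18,085; Unit G2: $9,865; Unit 4B: $560; Unit 5B: $12,590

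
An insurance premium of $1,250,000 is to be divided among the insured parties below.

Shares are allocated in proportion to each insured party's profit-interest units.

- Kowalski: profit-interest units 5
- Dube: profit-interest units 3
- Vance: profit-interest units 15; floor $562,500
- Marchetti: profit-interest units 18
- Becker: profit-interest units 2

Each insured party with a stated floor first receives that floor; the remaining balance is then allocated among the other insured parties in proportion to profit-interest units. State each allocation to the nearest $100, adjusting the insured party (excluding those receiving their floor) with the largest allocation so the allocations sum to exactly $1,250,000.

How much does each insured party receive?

Kowalski: $122,800 · Dube: $73,700 · Vance: $562,500 · Marchetti: $441,900 · Becker: $49,100

Guaranteed amounts: Vance $562,500. Residual $687,500.
Residual split over remaining profit-interest units 28: Kowalski 122,767.86 → $122,800; Dube 73,660.71 → $73,700; Marchetti 441,964.29 → $442,000; Becker 49,107.14 → $49,100.
Rounding difference −$100 applied to Marchetti → $441,900.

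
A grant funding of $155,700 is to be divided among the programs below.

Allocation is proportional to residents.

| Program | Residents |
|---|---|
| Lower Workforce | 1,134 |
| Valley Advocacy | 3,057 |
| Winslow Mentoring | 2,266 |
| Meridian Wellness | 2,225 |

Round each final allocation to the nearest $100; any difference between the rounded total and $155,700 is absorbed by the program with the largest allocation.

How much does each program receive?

Lower Workforce: $20,300 | Valley Advocacy: $54,900 | Winslow Mentoring: $40,600 | Meridian Wellness: $39,900

Residents total: 8,682.
Raw shares: Lower Workforce 1,134/8,682 × $155,700 = 20,336.77; Valley Advocacy 3,057/8,682 × $155,700 = 54,823.19; Winslow Mentoring 2,266/8,682 × $155,700 = 40,637.66; Meridian Wellness 2,225/8,682 × $155,700 = 39,902.38.
After rounding ($100): Lower Workforce $20,300; Valley Advocacy $54,800; Winslow Mentoring $40,600; Meridian Wellness $39,900. Sum = $155,600.
Difference $155,700 − $155,600 = +$100 applied to largest allocation (Valley Advocacy): Valley Advocacy becomes $54,900.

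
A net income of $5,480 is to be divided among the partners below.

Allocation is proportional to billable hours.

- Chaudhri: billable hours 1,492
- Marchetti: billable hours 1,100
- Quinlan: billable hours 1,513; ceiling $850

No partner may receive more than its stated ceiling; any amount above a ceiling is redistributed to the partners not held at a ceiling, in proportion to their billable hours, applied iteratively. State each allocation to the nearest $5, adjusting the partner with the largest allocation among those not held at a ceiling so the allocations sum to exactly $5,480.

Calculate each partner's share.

Total billable hours = 4,105.
Unconstrained shares: Chaudhri 1,991.76; Marchetti 1,468.45; Quinlan 2,019.79.
Held at cap: Quinlan ($850); remaining pool $4,630 reallocated over remaining billable hours 2,592.
Remaining shares: Chaudhri 2,665.11 → $2,665; Marchetti 1,964.89 → $1,965.

Chaudhri: $2,665 | Marchetti: $1,965 | Quinlan: $850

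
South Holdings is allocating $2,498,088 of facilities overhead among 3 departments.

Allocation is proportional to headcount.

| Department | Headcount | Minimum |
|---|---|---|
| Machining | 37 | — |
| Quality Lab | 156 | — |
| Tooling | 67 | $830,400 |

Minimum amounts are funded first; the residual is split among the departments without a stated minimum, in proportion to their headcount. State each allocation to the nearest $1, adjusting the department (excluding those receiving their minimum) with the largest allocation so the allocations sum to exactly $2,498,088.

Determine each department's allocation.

Machining: $319,712 | Quality Lab: $1,347,976 | Tooling: $830,400

Guaranteed amounts: Tooling $830,400. Balance $1,667,688.
Balance split over remaining headcount 193: Machining 319,712.21 → $319,712; Quality Lab 1,347,975.79 → $1,347,976.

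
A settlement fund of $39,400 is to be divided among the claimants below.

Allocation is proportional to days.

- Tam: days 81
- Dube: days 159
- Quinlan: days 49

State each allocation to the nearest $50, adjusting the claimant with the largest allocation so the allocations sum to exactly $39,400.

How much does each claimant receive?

Combined days = 289.
Raw shares: Tam 81/289 × $39,400 = 11,042.91; Dube 159/289 × $39,400 = 21,676.82; Quinlan 49/289 × $39,400 = 6,680.28.
Rounded to nearest $50: Tam $11,050; Dube $21,700; Quinlan $6,700. Sum = $39,450.
Difference $39,400 − $39,450 = −$50 applied to largest allocation (Dube): Dube becomes $21,650.

Tam: $11,050 · Dube: $21,650 · Quinlan: $6,700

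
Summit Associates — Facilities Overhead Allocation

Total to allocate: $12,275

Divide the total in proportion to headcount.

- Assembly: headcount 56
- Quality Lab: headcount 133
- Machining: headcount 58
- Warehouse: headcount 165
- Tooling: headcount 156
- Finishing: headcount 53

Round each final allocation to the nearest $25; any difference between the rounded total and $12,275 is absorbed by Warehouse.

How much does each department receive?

Assembly: $1,100 | Quality Lab: $2,625 | Machining: $1,150 | Warehouse: $3,275 | Tooling: $3,075 | Finishing: $1,050

Headcount total: 621.
Unrounded shares: Assembly 56/621 × $12,275 = 1,106.92; Quality Lab 133/621 × $12,275 = 2,628.95; Machining 58/621 × $12,275 = 1,146.46; Warehouse 165/621 × $12,275 = 3,261.47; Tooling 156/621 × $12,275 = 3,083.57; Finishing 53/621 × $12,275 = 1,047.62.
Rounded to nearest $25: Assembly $1,100; Quality Lab $2,625; Machining $1,150; Warehouse $3,250; Tooling $3,075; Finishing $1,050. Sum = $12,250.
Difference $12,275 − $12,250 = +$25 applied to Warehouse: Warehouse becomes $3,275.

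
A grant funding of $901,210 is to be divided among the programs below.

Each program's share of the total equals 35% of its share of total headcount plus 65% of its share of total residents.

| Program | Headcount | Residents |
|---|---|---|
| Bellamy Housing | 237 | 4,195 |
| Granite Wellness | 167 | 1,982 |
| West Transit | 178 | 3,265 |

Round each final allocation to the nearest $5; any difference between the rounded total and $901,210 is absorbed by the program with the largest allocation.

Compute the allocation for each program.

Totals — headcount 582, residents 9,442.
Combined weights (35% headcount + 65% residents): Bellamy Housing 0.4313; Granite Wellness 0.2369; West Transit 0.3318.
Pro-rata amounts: Bellamy Housing 388,705.59; Granite Wellness 213,472.41; West Transit 299,032.00.
After rounding ($5): Bellamy Housing $388,705; Granite Wellness $213,470; West Transit $299,030. Sum = $901,205.
Difference $901,210 − $901,205 = +$5 applied to largest allocation (Bellamy Housing): Bellamy Housing becomes $388,710.

Bellamy Housing: $388,710 · Granite Wellness: $213,470 · West Transit: $299,030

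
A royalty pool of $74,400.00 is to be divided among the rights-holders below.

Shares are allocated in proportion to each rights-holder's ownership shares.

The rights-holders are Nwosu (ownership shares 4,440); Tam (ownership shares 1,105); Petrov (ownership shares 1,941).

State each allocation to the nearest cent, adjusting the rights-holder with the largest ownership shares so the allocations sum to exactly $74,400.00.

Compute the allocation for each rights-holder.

Total ownership shares = 4,440 + 1,105 + 1,941 = 7,486.
Raw shares: Nwosu 44,127.1707; Tam 10,982.0999; Petrov 19,290.7294.
Rounded to nearest cent: Nwosu $44,127.17; Tam $10,982.10; Petrov $19,290.73. Sum = $74,400.00.
Sum already equals the total — no adjustment.

Nwosu: $44,127.17 · Tam: $10,982.10 · Petrov: $19,290.73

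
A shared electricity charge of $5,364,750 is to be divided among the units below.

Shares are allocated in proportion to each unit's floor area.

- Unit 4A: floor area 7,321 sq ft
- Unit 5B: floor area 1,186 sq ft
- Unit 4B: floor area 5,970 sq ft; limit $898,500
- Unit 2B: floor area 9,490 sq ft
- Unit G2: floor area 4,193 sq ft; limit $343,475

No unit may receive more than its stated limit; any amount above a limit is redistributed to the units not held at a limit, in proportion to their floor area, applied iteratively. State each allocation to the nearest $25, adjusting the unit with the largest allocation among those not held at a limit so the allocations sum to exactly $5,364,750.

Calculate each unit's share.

Combined floor area = 28,160.
Unconstrained shares: Unit 4A 1,394,720.69; Unit 5B 225,944.37; Unit 4B 1,137,342.24; Unit 2B 1,807,935.99; Unit G2 798,806.70.
Cap binds for Unit 4B ($898,500), Unit G2 ($343,475); remaining pool $4,122,775 reallocated over remaining floor area 17,997.
Remaining shares: Unit 4A 1,677,103.73 → $1,677,100; Unit 5B 271,690.35 → $271,700; Unit 2B 2,173,980.93 → $2,173,975.

Unit 4A: $1,677,100 · Unit 5B: $271,700 · Unit 4B: $898,500 · Unit 2B: $2,173,975 · Unit G2: $343,475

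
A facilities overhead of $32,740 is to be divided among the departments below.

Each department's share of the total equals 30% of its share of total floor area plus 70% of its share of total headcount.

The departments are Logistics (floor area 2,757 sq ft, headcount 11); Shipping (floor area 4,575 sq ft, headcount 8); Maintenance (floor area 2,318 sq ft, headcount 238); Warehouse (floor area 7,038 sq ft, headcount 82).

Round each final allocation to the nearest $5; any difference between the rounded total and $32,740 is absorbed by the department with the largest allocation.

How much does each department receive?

Totals — floor area 16,688, headcount 339.
Blended shares (30% floor area + 70% headcount): Logistics 0.0723; Shipping 0.0988; Maintenance 0.5331; Warehouse 0.2958.
Unrounded shares: Logistics 2,366.33; Shipping 3,233.53; Maintenance 17,454.22; Warehouse 9,685.92.
After rounding ($5): Logistics $2,365; Shipping $3,235; Maintenance $17,455; Warehouse $9,685. Sum = $32,740.
No rounding difference to absorb.

Logistics: $2,365 | Shipping: $3,235 | Maintenance: $17,455 | Warehouse: $9,685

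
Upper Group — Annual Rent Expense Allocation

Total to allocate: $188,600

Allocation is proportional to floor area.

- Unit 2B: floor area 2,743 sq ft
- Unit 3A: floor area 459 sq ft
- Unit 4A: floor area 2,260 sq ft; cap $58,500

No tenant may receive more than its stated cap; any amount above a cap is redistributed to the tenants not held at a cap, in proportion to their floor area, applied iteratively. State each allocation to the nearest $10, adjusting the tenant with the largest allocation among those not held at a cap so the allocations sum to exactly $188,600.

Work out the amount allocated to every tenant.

Unit 2B: $111,450 | Unit 3A: $18,650 | Unit 4A: $58,500

Total floor area = 5,462.
Unconstrained shares: Unit 2B 94,714.35; Unit 3A 15,849.03; Unit 4A 78,036.62.
Cap binds for Unit 4A ($58,500); residual $130,100 reallocated over remaining floor area 3,202.
Remaining shares: Unit 2B 111,450.44 → $111,450; Unit 3A 18,649.56 → $18,650.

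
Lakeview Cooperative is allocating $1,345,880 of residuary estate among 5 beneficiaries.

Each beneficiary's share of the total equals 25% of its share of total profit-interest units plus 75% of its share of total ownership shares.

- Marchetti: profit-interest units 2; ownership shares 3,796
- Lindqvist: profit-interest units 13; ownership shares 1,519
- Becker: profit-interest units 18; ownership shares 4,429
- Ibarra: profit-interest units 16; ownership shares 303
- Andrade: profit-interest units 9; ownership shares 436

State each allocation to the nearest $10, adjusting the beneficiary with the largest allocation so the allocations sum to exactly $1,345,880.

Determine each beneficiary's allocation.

Marchetti: $377,120 · Lindqvist: $221,680 · Becker: $530,890 · Ibarra: $122,000 · Andrade: $94,190

Profit-interest units total 58; ownership shares total 10,483.
Composite weights (25% profit-interest units + 75% ownership shares): Marchetti 0.2802; Lindqvist 0.1647; Becker 0.3945; Ibarra 0.0906; Andrade 0.0700.
Unrounded shares: Marchetti 377,119.95; Lindqvist 221,680.48; Becker 530,890.95; Ibarra 121,995.24; Andrade 94,193.38.
Rounded to nearest $10: Marchetti $377,120; Lindqvist $221,680; Becker $530,890; Ibarra $122,000; Andrade $94,190. Sum = $1,345,880.
No rounding difference to absorb.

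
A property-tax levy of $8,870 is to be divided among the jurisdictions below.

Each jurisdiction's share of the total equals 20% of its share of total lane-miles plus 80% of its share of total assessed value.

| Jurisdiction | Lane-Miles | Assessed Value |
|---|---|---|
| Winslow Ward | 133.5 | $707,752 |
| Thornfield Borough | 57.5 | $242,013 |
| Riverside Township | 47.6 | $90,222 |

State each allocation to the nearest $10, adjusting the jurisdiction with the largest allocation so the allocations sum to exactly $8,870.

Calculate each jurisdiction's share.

Winslow Ward: $5,820; Thornfield Borough: $2,080; Riverside Township: $970

Lane-miles total 238.6; assessed value total 1,039,987.
Blended shares (20% lane-miles + 80% assessed value): Winslow Ward 0.6563; Thornfield Borough 0.2344; Riverside Township 0.1093.
Unrounded shares: Winslow Ward 5,821.68; Thornfield Borough 2,078.81; Riverside Township 969.51.
Rounded to nearest $10: Winslow Ward $5,820; Thornfield Borough $2,080; Riverside Township $970. Sum = $8,870.
Rounded total matches; no reconciliation needed.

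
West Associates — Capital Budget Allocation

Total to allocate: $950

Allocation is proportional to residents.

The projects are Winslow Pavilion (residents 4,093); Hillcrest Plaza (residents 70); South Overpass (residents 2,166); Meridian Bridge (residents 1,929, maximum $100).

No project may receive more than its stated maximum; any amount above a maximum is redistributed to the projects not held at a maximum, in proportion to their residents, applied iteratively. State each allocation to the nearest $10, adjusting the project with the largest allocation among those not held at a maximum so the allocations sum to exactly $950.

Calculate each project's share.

Winslow Pavilion: $550; Hillcrest Plaza: $10; South Overpass: $290; Meridian Bridge: $100

Residents total: 8,258.
Proportional shares (ignoring caps): Winslow Pavilion 470.86; Hillcrest Plaza 8.05; South Overpass 249.18; Meridian Bridge 221.91.
Held at cap: Meridian Bridge ($100); remaining pool $850 reallocated over remaining residents 6,329.
Shares after redistribution: Winslow Pavilion 549.70 → $550; Hillcrest Plaza 9.40 → $10; South Overpass 290.90 → $290.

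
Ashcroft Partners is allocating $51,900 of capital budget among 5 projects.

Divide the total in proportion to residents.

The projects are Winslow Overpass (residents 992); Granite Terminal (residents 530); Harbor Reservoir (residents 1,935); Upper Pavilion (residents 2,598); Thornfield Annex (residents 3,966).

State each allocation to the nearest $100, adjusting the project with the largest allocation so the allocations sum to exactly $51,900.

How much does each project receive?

Residents total: 10,021.
Raw shares: Winslow Overpass 992/10,021 × $51,900 = 5,137.69; Granite Terminal 530/10,021 × $51,900 = 2,744.94; Harbor Reservoir 1,935/10,021 × $51,900 = 10,021.60; Upper Pavilion 2,598/10,021 × $51,900 = 13,455.36; Thornfield Annex 3,966/10,021 × $51,900 = 20,540.41.
After rounding ($100): Winslow Overpass $5,100; Granite Terminal $2,700; Harbor Reservoir $10,000; Upper Pavilion $13,500; Thornfield Annex $20,500. Sum = $51,800.
Difference $51,900 − $51,800 = +$100 applied to largest allocation (Thornfield Annex): Thornfield Annex becomes $20,600.

Winslow Overpass: $5,100 · Granite Terminal: $2,700 · Harbor Reservoir: $10,000 · Upper Pavilion: $13,500 · Thornfield Annex: $20,600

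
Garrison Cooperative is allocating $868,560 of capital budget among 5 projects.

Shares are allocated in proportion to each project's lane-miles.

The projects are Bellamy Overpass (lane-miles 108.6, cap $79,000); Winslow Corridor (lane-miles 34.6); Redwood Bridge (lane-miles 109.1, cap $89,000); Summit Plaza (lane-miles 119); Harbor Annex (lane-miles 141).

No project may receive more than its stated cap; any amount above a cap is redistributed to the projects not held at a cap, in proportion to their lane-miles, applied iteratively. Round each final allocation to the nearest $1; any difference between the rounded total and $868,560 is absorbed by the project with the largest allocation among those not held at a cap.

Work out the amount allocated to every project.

Total lane-miles = 512.3.
Proportional shares (ignoring caps): Bellamy Overpass 184,121.83; Winslow Corridor 58,661.28; Redwood Bridge 184,969.54; Summit Plaza 201,754.13; Harbor Annex 239,053.21.
Held at cap: Bellamy Overpass ($79,000), Redwood Bridge ($89,000); remaining pool $700,560 reallocated over remaining lane-miles 294.6.
Shares after redistribution: Winslow Corridor 82,278.94 → $82,279; Summit Plaza 282,982.48 → $282,982; Harbor Annex 335,298.57 → $335,299.

Bellamy Overpass: $79,000 · Winslow Corridor: $82,279 · Redwood Bridge: $89,000 · Summit Plaza: $282,982 · Harbor Annex: $335,299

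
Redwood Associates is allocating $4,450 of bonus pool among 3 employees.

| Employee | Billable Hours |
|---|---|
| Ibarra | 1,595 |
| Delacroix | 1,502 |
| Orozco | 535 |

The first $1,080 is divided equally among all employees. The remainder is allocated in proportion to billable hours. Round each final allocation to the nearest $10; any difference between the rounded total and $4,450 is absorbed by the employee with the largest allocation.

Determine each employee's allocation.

$1,080 shared equally gives $360 per employee.
Remainder $3,370 by billable hours (total 3,632): Ibarra 1,479.94 → $1,480; Delacroix 1,393.65 → $1,390; Orozco 496.41 → $500.
Totals: Ibarra $360 + $1,480 = $1,840; Delacroix $360 + $1,390 = $1,750; Orozco $360 + $500 = $860.

Ibarra: $1,840 | Delacroix: $1,750 | Orozco: $860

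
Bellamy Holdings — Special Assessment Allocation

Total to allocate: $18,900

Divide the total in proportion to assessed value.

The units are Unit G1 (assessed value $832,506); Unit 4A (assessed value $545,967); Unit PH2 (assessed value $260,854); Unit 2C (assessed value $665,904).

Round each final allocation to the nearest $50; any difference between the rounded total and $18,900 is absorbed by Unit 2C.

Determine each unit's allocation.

Unit G1: $6,850 · Unit 4A: $4,500 · Unit PH2: $2,150 · Unit 2C: $5,400

Assessed value total: 2,305,231.
Unrounded shares: Unit G1 832,506/2,305,231 × $18,900 = 6,825.50; Unit 4A 545,967/2,305,231 × $18,900 = 4,476.24; Unit PH2 260,854/2,305,231 × $18,900 = 2,138.68; Unit 2C 665,904/2,305,231 × $18,900 = 5,459.58.
Rounded to nearest $50: Unit G1 $6,850; Unit 4A $4,500; Unit PH2 $2,150; Unit 2C $5,450. Sum = $18,950.
Difference $18,900 − $18,950 = −$50 applied to Unit 2C: Unit 2C becomes $5,400.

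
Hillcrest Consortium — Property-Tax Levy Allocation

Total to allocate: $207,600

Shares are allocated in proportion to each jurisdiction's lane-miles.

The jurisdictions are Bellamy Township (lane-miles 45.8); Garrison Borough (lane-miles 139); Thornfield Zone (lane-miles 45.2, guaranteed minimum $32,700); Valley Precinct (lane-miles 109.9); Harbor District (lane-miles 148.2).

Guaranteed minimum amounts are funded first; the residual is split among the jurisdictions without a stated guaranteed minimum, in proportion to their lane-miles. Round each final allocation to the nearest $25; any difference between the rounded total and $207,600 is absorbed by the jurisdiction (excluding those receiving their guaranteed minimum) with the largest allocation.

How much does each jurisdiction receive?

Bellamy Township: $18,075; Garrison Borough: $54,900; Thornfield Zone: $32,700; Valley Precinct: $43,400; Harbor District: $58,525

Guaranteed amounts: Thornfield Zone $32,700. Remaining pool $174,900.
Remaining pool split over remaining lane-miles 442.9: Bellamy Township 18,086.29 → $18,075; Garrison Borough 54,890.72 → $54,900; Valley Precinct 43,399.21 → $43,400; Harbor District 58,523.78 → $58,525.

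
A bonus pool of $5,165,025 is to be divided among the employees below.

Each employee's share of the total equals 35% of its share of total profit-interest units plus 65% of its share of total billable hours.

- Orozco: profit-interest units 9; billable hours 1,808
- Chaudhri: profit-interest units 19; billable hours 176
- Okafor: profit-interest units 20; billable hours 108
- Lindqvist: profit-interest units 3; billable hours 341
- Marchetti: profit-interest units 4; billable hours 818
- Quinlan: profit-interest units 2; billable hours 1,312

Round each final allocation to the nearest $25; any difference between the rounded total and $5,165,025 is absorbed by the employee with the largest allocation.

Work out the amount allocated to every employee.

Totals — profit-interest units 57, billable hours 4,563.
Blended shares (35% profit-interest units + 65% billable hours): Orozco 0.3128; Chaudhri 0.1417; Okafor 0.1382; Lindqvist 0.0670; Marchetti 0.1411; Quinlan 0.1992.
Pro-rata amounts: Orozco 1,615,687.05; Chaudhri 732,079.75; Okafor 713,763.24; Lindqvist 346,038.86; Marchetti 728,710.75; Quinlan 1,028,745.35.
Rounded to nearest $25: Orozco $1,615,675; Chaudhri $732,075; Okafor $713,775; Lindqvist $346,050; Marchetti $728,700; Quinlan $1,028,750. Sum = $5,165,025.
No rounding difference to absorb.

Orozco: $1,615,675 · Chaudhri: $732,075 · Okafor: $713,775 · Lindqvist: $346,050 · Marchetti: $728,700 · Quinlan: $1,028,750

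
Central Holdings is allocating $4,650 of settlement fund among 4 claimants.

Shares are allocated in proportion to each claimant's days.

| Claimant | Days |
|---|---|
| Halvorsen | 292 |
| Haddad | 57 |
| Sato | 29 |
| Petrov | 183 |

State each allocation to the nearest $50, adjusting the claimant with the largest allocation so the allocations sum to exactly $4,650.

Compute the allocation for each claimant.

Total days = 561.
Unrounded shares: Halvorsen 292/561 × $4,650 = 2,420.32; Haddad 57/561 × $4,650 = 472.46; Sato 29/561 × $4,650 = 240.37; Petrov 183/561 × $4,650 = 1,516.84.
Rounded to nearest $50: Halvorsen $2,400; Haddad $450; Sato $250; Petrov $1,500. Sum = $4,600.
Difference $4,650 − $4,600 = +$50 applied to largest allocation (Halvorsen): Halvorsen becomes $2,450.

Halvorsen: $2,450 · Haddad: $450 · Sato: $250 · Petrov: $1,500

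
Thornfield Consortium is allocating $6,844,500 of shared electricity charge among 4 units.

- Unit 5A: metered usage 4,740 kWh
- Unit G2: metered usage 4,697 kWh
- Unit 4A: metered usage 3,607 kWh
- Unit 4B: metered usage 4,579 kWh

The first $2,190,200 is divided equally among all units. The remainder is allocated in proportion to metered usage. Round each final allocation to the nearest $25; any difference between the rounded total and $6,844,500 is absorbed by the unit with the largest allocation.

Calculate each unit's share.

Unit 5A: $1,799,400 | Unit G2: $1,788,050 | Unit 4A: $1,500,175 | Unit 4B: $1,756,875

$2,190,200 shared equally gives $547,550 per unit.
Remainder $4,654,300 by metered usage (total 17,623): Unit 5A 1,251,851.67 → $1,251,850; Unit G2 1,240,495.21 → $1,240,500; Unit 4A 952,622.15 → $952,625; Unit 4B 1,209,330.97 → $1,209,325.
Totals: Unit 5A $547,550 + $1,251,850 = $1,799,400; Unit G2 $547,550 + $1,240,500 = $1,788,050; Unit 4A $547,550 + $952,625 = $1,500,175; Unit 4B $547,550 + $1,209,325 = $1,756,875.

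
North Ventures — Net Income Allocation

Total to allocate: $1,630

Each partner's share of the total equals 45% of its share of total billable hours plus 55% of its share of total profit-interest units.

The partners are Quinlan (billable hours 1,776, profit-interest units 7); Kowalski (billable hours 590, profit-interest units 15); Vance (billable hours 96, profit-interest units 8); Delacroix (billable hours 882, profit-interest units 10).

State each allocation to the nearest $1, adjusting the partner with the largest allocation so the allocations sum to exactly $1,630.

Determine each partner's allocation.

Billable hours total 3,344; profit-interest units total 40.
Blended shares (45% billable hours + 55% profit-interest units): Quinlan 0.3352; Kowalski 0.2856; Vance 0.1229; Delacroix 0.2562.
Pro-rata amounts: Quinlan 546.45; Kowalski 465.60; Vance 200.36; Delacroix 417.59.
Rounded to nearest $1: Quinlan $546; Kowalski $466; Vance $200; Delacroix $418. Sum = $1,630.
Sum already equals the total — no adjustment.

Quinlan: $546 · Kowalski: $466 · Vance: $200 · Delacroix: $418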